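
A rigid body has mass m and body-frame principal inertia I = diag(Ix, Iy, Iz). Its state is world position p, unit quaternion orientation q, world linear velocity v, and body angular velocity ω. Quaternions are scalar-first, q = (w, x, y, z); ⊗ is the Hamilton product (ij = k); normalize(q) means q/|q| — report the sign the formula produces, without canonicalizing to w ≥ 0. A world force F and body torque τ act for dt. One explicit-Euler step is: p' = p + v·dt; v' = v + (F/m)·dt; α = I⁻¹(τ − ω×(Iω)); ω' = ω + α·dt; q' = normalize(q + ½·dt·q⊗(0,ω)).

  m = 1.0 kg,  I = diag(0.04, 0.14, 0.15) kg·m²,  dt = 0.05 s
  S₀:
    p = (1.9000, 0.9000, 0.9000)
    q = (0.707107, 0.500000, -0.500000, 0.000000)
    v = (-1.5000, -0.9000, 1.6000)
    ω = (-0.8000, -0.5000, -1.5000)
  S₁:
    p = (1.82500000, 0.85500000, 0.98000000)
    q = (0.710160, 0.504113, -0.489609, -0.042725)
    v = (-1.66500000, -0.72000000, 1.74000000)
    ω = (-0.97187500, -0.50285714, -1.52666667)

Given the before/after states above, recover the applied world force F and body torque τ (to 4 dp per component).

velocity change Δv = (-0.16500000, 0.18000000, 0.14000000)
F = m·Δv/dt = (-3.3000, 3.6000, 2.8000)
Δω = ω₁−ω₀ = (-0.17187500, -0.00285714, -0.02666667)
τ = I·(Δω/dt) + ω₀×(Iω₀) = (-0.1300, -0.1400, -0.0400)

F = (-3.3000, 3.6000, 2.8000)
τ = (-0.1300, -0.1400, -0.0400)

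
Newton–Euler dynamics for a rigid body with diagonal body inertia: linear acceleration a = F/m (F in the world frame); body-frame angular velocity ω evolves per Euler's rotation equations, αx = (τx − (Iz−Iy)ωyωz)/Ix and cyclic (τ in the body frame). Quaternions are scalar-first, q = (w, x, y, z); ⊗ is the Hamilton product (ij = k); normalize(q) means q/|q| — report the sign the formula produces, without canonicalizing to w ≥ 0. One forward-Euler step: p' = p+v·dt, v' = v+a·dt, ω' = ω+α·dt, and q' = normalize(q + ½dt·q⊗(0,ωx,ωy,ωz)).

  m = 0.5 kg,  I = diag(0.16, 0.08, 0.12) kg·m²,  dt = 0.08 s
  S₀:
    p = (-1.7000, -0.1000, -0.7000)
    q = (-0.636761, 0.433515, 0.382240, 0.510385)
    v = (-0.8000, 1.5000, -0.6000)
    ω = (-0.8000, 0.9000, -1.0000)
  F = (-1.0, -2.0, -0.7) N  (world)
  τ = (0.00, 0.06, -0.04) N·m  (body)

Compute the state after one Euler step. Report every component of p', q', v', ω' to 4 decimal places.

p' = (-1.7640, 0.0200, -0.7480)
q' = (-0.6150, 0.4194, 0.3596, 0.5626)
v' = (-0.9600, 1.1800, -0.7120)
ω' = (-0.7820, 0.9280, -1.0651)

angular accel α = (0.2250, 0.3500, -0.8133)
ω' = ω + α·dt = (-0.7820, 0.9280, -1.0651)
2q̇ = q⊗(0,ω) = (0.5131810, -0.3321777, -0.5478779, 1.3327165)
updated quaternion q' = (-0.6150, 0.4194, 0.3596, 0.5626)
new position p' = (-1.7640, 0.0200, -0.7480)
new velocity v' = (-0.9600, 1.1800, -0.7120)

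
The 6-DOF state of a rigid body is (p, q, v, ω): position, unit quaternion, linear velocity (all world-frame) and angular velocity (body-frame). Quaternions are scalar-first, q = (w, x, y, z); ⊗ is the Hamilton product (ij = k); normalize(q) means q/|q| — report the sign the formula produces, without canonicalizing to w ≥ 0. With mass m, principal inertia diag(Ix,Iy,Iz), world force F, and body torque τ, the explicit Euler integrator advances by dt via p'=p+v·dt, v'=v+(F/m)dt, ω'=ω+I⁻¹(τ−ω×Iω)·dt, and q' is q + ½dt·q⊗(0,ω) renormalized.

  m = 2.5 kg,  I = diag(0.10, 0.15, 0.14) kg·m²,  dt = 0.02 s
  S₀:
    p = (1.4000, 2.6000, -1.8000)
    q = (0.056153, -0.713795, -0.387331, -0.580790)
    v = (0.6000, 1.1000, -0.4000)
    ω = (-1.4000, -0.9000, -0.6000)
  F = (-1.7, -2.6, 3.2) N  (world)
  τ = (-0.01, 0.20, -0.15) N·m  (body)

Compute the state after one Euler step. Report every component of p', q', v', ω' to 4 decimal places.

p' = (1.4120, 2.6220, -1.8080)
q' = (0.0392, -0.7174, -0.3839, -0.5800)
v' = (0.5864, 1.0792, -0.3744)
ω' = (-1.4009, -0.8689, -0.6304)

ω×(Iω) gyroscopic = (-0.0054, -0.0336, 0.0630)
(τ − ω×Iω)/I = (-0.0460, 1.5573, -1.5214)
ω + α·dt = (-1.4009, -0.8689, -0.6304)
2q̇ = q⊗(0,ω) = (-1.6963849, -0.3689266, 0.3342913, 0.0664603)
q + ½dt·q⊗(0,ω), renormalized = (0.0392, -0.7174, -0.3839, -0.5800)
a = F/m = (-0.6800, -1.0400, 1.2800)
p + v·dt = (1.4120, 2.6220, -1.8080)
v + (F/m)dt = (0.5864, 1.0792, -0.3744)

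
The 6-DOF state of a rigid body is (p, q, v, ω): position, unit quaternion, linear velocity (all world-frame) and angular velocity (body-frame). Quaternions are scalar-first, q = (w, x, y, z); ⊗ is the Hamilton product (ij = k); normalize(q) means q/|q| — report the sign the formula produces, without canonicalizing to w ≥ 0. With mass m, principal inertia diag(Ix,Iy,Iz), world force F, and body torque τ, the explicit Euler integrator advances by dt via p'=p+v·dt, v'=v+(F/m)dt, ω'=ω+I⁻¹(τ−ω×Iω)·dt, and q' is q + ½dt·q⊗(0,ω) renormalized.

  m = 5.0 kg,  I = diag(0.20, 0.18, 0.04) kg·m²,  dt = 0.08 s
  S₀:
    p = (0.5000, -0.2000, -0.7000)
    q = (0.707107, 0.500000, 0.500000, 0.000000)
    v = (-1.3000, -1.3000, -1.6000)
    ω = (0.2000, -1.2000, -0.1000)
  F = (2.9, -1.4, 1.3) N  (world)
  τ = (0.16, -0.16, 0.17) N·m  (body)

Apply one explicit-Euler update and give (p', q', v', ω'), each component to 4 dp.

p' = (0.3960, -0.3040, -0.8280)
q' = (0.7262, 0.5031, 0.4675, -0.0308)
v' = (-1.2536, -1.3224, -1.5792)
ω' = (0.2707, -1.2697, 0.2304)

(τ − ω×Iω)/I = (0.8840, -0.8711, 4.1300)
new body rate ω' = (0.2707, -1.2697, 0.2304)
q⊗(0,ω) = (0.5000000, 0.0914214, -0.7985284, -0.7707107)
q + ½dt·q⊗(0,ω), renormalized = (0.7262, 0.5031, 0.4675, -0.0308)
a = F/m = (0.5800, -0.2800, 0.2600)
new position p' = (0.3960, -0.3040, -0.8280)
v' = v + a·dt = (-1.2536, -1.3224, -1.5792)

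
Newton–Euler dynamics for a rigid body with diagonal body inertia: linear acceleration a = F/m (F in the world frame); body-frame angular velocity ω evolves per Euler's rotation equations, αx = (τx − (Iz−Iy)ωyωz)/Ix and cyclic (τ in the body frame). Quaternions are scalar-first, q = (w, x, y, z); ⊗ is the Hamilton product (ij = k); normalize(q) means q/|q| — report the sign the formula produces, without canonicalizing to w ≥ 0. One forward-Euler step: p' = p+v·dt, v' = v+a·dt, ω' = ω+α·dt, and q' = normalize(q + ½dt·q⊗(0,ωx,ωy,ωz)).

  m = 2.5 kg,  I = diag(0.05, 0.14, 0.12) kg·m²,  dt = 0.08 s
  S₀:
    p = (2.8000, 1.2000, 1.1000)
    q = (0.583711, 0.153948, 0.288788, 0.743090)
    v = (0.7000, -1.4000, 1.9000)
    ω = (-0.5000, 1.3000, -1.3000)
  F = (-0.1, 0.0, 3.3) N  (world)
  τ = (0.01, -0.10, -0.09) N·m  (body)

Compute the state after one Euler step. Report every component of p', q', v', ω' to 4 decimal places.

linear accel F/m = (-0.0400, 0.0000, 1.3200)
p + v·dt = (2.8560, 1.0880, 1.2520)
new velocity v' = (0.6968, -1.4000, 2.0056)
precession coupling ω×(Iω) = (0.0338, -0.0455, -0.0585)
(τ − ω×Iω)/I = (-0.4760, -0.3893, -0.2625)
ω' = ω + α·dt = (-0.5381, 1.2689, -1.3210)
q⊗(0,ω) = (0.6675666, -1.6332969, 0.5874117, -0.4142979)
q + ½dt·q⊗(0,ω), renormalized = (0.6086, 0.0884, 0.3114, 0.7244)

p' = (2.8560, 1.0880, 1.2520)
q' = (0.6086, 0.0884, 0.3114, 0.7244)
v' = (0.6968, -1.4000, 2.0056)
ω' = (-0.5381, 1.2689, -1.3210)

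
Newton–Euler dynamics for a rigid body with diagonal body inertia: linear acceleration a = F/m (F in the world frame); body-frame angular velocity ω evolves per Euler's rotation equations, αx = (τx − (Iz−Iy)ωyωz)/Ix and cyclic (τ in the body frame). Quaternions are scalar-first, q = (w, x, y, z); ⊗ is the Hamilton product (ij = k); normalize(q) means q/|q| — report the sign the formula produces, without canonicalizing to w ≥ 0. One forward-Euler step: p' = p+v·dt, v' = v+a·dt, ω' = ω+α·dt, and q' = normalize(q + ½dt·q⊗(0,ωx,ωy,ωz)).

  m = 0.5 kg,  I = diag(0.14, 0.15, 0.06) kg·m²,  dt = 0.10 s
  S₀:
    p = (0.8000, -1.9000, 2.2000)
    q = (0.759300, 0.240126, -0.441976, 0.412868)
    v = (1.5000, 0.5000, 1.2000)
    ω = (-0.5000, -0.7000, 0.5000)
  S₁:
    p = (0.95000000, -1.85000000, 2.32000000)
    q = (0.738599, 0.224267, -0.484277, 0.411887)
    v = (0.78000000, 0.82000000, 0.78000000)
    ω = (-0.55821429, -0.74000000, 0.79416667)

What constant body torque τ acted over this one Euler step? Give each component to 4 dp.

τ = (-0.0500, -0.0800, 0.1800)

ω₁ − ω₀ = (-0.05821429, -0.04000000, 0.29416667)
I·α + gyro = (-0.0500, -0.0800, 0.1800)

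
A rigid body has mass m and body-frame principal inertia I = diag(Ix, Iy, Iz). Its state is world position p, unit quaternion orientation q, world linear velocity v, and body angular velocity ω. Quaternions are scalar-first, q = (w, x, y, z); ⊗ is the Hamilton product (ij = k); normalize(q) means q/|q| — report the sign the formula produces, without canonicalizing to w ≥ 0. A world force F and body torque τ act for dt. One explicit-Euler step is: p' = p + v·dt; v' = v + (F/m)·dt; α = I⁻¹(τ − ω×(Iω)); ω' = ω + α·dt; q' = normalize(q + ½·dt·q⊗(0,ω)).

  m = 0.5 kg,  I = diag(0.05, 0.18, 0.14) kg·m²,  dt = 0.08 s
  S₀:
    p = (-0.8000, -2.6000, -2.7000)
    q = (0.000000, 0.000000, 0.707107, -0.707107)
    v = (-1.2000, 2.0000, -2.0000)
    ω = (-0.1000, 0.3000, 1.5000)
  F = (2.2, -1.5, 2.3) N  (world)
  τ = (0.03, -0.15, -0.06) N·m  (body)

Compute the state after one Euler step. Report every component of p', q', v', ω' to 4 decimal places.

p' = p + v·dt = (-0.8960, -2.4400, -2.8600)
v + (F/m)dt = (-0.8480, 1.7600, -1.6320)
α = I⁻¹(τ − ω×Iω) = (0.9600, -0.9083, -0.4007)
ω' = ω + α·dt = (-0.0232, 0.2273, 1.4679)
q⊗(0,ω) = (0.8485284, 1.2727926, 0.0707107, 0.0707107)
q' = normalize(q + ½dt·q⊗(0,ω)) = (0.0339, 0.0508, 0.7086, -0.7030)

p' = (-0.8960, -2.4400, -2.8600)
q' = (0.0339, 0.0508, 0.7086, -0.7030)
v' = (-0.8480, 1.7600, -1.6320)
ω' = (-0.0232, 0.2273, 1.4679)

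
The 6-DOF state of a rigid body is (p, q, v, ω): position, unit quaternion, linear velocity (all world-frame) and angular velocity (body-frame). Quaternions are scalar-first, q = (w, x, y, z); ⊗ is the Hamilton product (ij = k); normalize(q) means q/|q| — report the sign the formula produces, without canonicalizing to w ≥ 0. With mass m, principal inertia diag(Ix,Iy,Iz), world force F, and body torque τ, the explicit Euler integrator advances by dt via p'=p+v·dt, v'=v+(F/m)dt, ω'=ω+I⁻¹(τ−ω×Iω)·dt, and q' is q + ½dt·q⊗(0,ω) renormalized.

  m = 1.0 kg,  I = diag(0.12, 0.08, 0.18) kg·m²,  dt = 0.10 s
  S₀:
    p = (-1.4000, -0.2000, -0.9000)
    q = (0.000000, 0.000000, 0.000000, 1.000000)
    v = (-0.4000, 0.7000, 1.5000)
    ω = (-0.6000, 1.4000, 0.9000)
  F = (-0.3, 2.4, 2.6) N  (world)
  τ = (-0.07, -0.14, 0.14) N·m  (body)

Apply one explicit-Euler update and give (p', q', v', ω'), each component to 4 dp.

p' = (-1.4400, -0.1300, -0.7500)
q' = (-0.0448, -0.0697, -0.0299, 0.9961)
v' = (-0.4300, 0.9400, 1.7600)
ω' = (-0.7633, 1.1845, 0.9591)

α = I⁻¹(τ − ω×Iω) = (-1.6333, -2.1550, 0.5911)
ω' = ω + α·dt = (-0.7633, 1.1845, 0.9591)
q⊗(0,ω) = (-0.9000000, -1.4000000, -0.6000000, 0.0000000)
q' = normalize(q + ½dt·q⊗(0,ω)) = (-0.0448, -0.0697, -0.0299, 0.9961)
linear accel F/m = (-0.3000, 2.4000, 2.6000)
p' = p + v·dt = (-1.4400, -0.1300, -0.7500)
v + (F/m)dt = (-0.4300, 0.9400, 1.7600)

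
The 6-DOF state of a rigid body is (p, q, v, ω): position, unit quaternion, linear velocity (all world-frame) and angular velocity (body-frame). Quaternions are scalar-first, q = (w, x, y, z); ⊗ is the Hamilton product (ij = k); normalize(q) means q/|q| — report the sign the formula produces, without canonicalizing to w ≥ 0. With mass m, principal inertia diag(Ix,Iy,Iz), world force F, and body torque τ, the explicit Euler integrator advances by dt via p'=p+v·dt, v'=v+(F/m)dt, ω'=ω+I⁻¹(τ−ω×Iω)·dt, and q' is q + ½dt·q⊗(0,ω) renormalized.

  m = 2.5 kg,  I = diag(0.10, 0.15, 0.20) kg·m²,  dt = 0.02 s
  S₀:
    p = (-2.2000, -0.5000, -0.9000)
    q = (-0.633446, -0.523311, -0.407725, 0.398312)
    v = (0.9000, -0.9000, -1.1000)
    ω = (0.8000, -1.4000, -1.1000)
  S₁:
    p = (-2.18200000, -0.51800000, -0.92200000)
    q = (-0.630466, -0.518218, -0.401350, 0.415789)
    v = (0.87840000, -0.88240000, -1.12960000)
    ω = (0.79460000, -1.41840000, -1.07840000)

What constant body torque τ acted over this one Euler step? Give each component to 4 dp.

Δω = ω₁−ω₀ = (-0.00540000, -0.01840000, 0.02160000)
applied torque τ = (0.0500, -0.0500, 0.1600)

τ = (0.0500, -0.0500, 0.1600)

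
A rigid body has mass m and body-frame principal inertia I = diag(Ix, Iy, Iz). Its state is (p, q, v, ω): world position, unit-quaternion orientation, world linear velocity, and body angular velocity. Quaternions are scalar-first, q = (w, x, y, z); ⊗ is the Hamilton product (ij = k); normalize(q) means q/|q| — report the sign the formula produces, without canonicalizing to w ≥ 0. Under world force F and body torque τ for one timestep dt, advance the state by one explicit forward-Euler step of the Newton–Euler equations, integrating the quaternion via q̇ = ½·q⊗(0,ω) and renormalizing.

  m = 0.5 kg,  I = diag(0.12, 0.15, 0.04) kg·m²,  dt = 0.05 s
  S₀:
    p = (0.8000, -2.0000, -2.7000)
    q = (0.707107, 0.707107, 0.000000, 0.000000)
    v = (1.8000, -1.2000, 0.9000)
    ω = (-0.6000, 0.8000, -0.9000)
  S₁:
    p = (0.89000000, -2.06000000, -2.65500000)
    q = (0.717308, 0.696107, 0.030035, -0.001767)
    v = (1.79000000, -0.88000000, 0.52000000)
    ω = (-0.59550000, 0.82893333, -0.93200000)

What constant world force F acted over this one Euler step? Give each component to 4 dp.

Δv = v₁−v₀ = (-0.01000000, 0.32000000, -0.38000000)
applied force F = (-0.1000, 3.2000, -3.8000)

F = (-0.1000, 3.2000, -3.8000)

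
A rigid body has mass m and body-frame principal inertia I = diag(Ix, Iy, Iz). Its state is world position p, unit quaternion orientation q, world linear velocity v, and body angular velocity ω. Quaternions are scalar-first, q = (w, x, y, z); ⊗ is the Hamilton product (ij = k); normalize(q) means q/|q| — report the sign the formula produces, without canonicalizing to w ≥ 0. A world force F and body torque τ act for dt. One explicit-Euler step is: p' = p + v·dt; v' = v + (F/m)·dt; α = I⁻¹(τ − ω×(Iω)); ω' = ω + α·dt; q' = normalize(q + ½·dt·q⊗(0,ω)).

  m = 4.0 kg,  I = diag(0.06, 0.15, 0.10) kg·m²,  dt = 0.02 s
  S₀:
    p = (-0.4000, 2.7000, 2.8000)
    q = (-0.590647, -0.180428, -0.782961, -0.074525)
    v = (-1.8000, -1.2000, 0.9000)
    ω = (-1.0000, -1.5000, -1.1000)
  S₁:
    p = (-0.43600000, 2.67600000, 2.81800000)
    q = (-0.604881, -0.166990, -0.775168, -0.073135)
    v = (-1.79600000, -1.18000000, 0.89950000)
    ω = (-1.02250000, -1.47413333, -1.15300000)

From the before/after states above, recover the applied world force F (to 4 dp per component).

F = (0.8000, 4.0000, -0.1000)

v₁ − v₀ = (0.00400000, 0.02000000, -0.00050000)
F = m·Δv/dt = (0.8000, 4.0000, -0.1000)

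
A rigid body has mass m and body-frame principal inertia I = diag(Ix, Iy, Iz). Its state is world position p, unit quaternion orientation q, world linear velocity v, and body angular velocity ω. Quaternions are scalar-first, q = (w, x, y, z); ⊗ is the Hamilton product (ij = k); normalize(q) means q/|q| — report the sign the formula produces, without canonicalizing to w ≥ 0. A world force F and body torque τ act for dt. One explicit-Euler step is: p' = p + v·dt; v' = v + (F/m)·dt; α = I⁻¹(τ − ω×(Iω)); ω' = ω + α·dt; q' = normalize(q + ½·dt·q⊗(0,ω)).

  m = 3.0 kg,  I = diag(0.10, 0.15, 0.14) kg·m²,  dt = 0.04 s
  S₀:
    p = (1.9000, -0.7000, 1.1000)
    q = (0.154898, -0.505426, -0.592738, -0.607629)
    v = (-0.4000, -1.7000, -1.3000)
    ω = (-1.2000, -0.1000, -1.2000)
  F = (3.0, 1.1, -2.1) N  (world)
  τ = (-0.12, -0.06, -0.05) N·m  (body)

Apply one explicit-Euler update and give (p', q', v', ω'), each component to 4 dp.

p' = (1.8840, -0.7680, 1.0480)
q' = (0.1269, -0.4958, -0.5903, -0.6242)
v' = (-0.3600, -1.6853, -1.3280)
ω' = (-1.2475, -0.1006, -1.2160)

precession coupling ω×(Iω) = (-0.0012, -0.0576, 0.0060)
angular accel α = (-1.1880, -0.0160, -0.4000)
new body rate ω' = (-1.2475, -0.1006, -1.2160)
Hamilton product q⊗(0,ω) = (-1.3949398, 0.4646451, 0.1071538, -0.8466206)
q + ½dt·q⊗(0,ω), renormalized = (0.1269, -0.4958, -0.5903, -0.6242)
linear accel F/m = (1.0000, 0.3667, -0.7000)
new position p' = (1.8840, -0.7680, 1.0480)
v' = v + a·dt = (-0.3600, -1.6853, -1.3280)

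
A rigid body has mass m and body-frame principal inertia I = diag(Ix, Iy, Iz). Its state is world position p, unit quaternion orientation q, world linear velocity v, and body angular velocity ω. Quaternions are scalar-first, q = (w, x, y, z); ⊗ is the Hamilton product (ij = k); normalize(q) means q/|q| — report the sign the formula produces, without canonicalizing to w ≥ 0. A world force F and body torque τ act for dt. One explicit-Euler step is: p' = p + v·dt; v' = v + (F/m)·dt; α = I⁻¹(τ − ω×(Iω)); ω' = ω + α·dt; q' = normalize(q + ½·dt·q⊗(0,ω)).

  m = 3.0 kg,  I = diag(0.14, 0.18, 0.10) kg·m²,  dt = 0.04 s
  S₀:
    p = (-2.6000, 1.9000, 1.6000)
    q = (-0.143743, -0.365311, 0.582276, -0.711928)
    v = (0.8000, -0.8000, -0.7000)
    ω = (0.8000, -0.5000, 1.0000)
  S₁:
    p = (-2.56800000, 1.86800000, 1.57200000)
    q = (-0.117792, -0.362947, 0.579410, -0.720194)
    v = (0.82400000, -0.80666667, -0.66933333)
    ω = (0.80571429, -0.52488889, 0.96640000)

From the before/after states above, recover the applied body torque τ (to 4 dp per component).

ω₁ − ω₀ = (0.00571429, -0.02488889, -0.03360000)
applied torque τ = (0.0600, -0.0800, -0.1000)

τ = (0.0600, -0.0800, -0.1000)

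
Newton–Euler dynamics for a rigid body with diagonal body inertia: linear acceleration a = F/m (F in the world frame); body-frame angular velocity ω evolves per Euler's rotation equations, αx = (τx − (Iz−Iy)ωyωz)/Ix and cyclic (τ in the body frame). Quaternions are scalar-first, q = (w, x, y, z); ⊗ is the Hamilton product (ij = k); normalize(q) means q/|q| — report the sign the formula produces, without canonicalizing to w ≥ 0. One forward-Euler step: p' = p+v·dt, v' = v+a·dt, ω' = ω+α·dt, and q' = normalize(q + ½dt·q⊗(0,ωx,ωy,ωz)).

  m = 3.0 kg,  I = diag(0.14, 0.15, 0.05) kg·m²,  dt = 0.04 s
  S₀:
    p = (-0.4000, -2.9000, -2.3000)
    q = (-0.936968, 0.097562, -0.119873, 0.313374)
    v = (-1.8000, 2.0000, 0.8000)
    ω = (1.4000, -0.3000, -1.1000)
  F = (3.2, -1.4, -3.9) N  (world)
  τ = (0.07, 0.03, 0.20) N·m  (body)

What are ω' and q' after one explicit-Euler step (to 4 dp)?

precession coupling ω×(Iω) = (-0.0330, -0.1386, -0.0042)
α = I⁻¹(τ − ω×Iω) = (0.7357, 1.1240, 4.0840)
ω + α·dt = (1.4294, -0.2550, -0.9366)
2q̇ = q⊗(0,ω) = (0.1721627, -1.0858827, 0.8271322, 1.1692184)
q' = normalize(q + ½dt·q⊗(0,ω)) = (-0.9329, 0.0758, -0.1033, 0.3365)

ω' = (1.4294, -0.2550, -0.9366)
q' = (-0.9329, 0.0758, -0.1033, 0.3365)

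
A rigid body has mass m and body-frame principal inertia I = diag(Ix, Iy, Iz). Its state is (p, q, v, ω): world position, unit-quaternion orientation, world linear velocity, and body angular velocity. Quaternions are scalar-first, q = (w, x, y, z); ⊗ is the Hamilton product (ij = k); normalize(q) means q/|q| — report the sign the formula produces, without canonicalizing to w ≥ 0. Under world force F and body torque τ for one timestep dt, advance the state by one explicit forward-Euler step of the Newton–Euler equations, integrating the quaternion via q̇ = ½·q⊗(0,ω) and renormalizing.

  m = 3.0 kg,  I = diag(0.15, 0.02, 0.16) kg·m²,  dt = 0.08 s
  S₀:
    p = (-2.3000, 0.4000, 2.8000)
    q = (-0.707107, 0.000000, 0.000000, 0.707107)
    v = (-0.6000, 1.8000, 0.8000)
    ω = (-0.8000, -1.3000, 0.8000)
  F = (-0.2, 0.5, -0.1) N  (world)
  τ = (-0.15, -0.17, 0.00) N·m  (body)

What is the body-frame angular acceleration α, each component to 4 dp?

ω×(Iω) gyroscopic = (-0.1456, 0.0064, -0.1352)
angular accel α = (-0.0293, -8.8200, 0.8450)

α = (-0.0293, -8.8200, 0.8450)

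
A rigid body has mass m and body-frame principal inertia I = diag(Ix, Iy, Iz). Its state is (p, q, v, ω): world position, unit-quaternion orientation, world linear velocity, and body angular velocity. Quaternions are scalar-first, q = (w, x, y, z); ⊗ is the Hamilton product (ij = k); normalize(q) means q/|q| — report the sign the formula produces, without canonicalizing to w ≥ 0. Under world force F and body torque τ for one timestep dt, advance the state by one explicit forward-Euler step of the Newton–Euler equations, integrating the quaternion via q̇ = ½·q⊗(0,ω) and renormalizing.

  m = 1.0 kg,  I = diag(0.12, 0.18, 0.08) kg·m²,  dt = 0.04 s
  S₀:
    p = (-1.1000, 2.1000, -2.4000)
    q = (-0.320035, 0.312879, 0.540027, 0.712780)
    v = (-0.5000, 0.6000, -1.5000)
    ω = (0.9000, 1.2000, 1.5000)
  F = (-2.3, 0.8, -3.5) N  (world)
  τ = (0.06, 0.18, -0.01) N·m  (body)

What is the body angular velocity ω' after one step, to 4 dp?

ω×(Iω) gyroscopic = (-0.1800, 0.0540, 0.0648)
angular accel α = (2.0000, 0.7000, -0.9350)
ω' = ω + α·dt = (0.9800, 1.2280, 1.4626)

ω' = (0.9800, 1.2280, 1.4626)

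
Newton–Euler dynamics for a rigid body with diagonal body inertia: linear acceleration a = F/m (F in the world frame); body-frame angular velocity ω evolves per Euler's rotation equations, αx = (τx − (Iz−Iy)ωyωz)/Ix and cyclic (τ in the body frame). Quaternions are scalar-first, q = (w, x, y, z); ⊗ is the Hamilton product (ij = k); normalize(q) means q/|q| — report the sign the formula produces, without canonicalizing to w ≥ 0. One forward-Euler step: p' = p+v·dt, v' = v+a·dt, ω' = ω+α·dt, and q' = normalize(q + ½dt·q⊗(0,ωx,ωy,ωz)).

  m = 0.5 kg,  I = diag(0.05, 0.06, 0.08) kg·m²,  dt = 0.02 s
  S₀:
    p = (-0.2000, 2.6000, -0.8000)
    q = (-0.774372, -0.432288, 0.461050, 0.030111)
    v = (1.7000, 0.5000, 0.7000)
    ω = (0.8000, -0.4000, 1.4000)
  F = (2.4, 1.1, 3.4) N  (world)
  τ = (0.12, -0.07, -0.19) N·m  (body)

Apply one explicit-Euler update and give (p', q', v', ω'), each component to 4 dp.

p' = p + v·dt = (-0.1660, 2.6100, -0.7860)
v' = v + a·dt = (1.7960, 0.5440, 0.8360)
gyro term ω×Iω = (-0.0112, -0.0336, -0.0032)
α = I⁻¹(τ − ω×Iω) = (2.6240, -0.6067, -2.3350)
ω + α·dt = (0.8525, -0.4121, 1.3533)
q⊗(0,ω) = (0.4880950, 0.0380168, 0.9390408, -1.2800456)
q + ½dt·q⊗(0,ω), renormalized = (-0.7694, -0.4318, 0.4704, 0.0173)

p' = (-0.1660, 2.6100, -0.7860)
q' = (-0.7694, -0.4318, 0.4704, 0.0173)
v' = (1.7960, 0.5440, 0.8360)
ω' = (0.8525, -0.4121, 1.3533)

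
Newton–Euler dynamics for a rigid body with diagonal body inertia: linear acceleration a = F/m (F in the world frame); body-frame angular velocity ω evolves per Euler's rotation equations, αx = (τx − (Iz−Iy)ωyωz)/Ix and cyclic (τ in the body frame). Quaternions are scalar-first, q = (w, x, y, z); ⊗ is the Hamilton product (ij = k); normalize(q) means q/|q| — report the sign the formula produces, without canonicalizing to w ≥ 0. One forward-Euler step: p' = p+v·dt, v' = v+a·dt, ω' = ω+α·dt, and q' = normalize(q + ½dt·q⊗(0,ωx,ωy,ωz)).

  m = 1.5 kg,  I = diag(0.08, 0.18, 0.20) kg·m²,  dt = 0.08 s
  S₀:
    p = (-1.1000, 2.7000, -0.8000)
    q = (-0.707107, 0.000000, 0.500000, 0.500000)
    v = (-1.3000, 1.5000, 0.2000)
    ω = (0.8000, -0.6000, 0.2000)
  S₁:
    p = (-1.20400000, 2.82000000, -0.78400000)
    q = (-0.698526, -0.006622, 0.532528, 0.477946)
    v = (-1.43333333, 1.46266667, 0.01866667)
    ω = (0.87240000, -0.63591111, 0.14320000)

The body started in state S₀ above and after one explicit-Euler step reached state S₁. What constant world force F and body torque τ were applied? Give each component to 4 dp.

F = (-2.5000, -0.7000, -3.4000)
τ = (0.0700, -0.1000, -0.1900)

rate change Δω = (0.07240000, -0.03591111, -0.05680000)
precession coupling = (-0.0024, -0.0192, -0.0480)
I·α + gyro = (0.0700, -0.1000, -0.1900)
velocity change Δv = (-0.13333333, -0.03733333, -0.18133333)
applied force F = (-2.5000, -0.7000, -3.4000)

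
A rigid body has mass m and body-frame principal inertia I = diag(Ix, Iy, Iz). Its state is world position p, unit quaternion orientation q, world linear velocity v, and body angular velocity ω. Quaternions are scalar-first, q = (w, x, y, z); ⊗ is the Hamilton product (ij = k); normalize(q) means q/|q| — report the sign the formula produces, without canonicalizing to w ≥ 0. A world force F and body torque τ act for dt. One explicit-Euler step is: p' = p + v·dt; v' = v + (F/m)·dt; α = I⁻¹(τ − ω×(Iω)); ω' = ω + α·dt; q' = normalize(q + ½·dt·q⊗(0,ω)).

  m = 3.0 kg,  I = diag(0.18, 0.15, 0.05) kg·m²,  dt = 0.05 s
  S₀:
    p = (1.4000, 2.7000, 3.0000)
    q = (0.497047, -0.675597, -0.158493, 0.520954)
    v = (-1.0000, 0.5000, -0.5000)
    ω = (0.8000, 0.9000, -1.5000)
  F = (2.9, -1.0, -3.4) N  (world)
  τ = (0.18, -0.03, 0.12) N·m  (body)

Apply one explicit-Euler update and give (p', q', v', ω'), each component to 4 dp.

precession coupling ω×(Iω) = (0.1350, -0.1560, -0.0216)
angular accel α = (0.2500, 0.8400, 2.8320)
new body rate ω' = (0.8125, 0.9420, -1.3584)
Hamilton product q⊗(0,ω) = (1.4645523, 0.1665185, -0.1492900, -1.2268134)
q' = normalize(q + ½dt·q⊗(0,ω)) = (0.5330, -0.6707, -0.1620, 0.4897)
a = (0.9667, -0.3333, -1.1333)
p' = p + v·dt = (1.3500, 2.7250, 2.9750)
v' = v + a·dt = (-0.9517, 0.4833, -0.5567)

p' = (1.3500, 2.7250, 2.9750)
q' = (0.5330, -0.6707, -0.1620, 0.4897)
v' = (-0.9517, 0.4833, -0.5567)
ω' = (0.8125, 0.9420, -1.3584)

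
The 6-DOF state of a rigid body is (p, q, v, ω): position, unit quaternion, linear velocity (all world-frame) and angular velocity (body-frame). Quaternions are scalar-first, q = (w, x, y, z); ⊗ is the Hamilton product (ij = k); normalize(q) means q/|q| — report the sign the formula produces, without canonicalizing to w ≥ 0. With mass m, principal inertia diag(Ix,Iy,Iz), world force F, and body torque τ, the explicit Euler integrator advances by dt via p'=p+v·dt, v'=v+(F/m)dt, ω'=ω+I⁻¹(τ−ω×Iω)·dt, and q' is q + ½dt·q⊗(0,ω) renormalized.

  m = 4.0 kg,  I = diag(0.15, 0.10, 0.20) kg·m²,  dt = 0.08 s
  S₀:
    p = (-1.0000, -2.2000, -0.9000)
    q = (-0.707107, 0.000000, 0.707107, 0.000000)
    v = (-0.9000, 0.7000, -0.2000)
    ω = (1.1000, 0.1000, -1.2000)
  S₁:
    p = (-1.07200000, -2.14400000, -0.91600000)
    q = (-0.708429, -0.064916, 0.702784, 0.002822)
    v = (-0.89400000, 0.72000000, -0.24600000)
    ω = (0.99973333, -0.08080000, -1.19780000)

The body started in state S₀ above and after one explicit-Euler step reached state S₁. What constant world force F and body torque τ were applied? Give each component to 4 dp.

Δω = ω₁−ω₀ = (-0.10026667, -0.18080000, 0.00220000)
gyro term ω₀×Iω₀ = (-0.0120, 0.0660, -0.0055)
applied torque τ = (-0.2000, -0.1600, 0.0000)
velocity change Δv = (0.00600000, 0.02000000, -0.04600000)
applied force F = (0.3000, 1.0000, -2.3000)

F = (0.3000, 1.0000, -2.3000)
τ = (-0.2000, -0.1600, 0.0000)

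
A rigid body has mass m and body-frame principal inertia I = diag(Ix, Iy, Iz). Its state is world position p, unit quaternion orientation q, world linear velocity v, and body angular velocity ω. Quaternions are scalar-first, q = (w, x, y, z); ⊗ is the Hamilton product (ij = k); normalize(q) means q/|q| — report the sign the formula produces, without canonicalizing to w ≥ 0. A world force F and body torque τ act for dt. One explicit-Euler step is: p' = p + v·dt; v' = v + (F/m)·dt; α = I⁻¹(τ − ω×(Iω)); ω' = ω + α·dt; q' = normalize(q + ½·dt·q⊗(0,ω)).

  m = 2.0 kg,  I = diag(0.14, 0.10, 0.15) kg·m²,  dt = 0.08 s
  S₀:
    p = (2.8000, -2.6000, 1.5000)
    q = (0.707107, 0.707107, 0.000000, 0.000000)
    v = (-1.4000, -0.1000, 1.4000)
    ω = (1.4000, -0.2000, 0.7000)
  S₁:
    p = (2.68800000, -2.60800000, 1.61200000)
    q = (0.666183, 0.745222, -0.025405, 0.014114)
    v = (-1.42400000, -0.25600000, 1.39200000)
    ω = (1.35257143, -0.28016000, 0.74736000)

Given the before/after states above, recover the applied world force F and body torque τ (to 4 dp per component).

F = (-0.6000, -3.9000, -0.2000)
τ = (-0.0900, -0.1100, 0.1000)

Δv = v₁−v₀ = (-0.02400000, -0.15600000, -0.00800000)
m·(v₁−v₀)/dt = (-0.6000, -3.9000, -0.2000)
rate change Δω = (-0.04742857, -0.08016000, 0.04736000)
ω₀×(Iω₀) = (-0.0070, -0.0098, 0.0112)
applied torque τ = (-0.0900, -0.1100, 0.1000)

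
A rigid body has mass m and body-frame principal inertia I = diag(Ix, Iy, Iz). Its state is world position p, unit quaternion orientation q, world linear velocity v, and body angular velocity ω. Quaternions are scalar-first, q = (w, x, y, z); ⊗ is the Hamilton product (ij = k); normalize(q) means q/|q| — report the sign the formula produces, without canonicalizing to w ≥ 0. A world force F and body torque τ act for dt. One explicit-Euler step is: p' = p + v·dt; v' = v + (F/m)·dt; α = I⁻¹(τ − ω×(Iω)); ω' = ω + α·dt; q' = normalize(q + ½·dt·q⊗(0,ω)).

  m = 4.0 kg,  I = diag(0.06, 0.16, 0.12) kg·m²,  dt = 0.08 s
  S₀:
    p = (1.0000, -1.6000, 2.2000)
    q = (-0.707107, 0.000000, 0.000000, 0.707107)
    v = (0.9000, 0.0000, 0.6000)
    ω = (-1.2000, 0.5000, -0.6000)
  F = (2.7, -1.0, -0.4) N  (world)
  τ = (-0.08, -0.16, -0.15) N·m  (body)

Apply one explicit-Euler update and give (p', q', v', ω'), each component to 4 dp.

p' = (1.0720, -1.6000, 2.2480)
q' = (-0.6890, 0.0198, -0.0480, 0.7229)
v' = (0.9540, -0.0200, 0.5920)
ω' = (-1.3227, 0.4416, -0.6600)

a = F/m = (0.6750, -0.2500, -0.1000)
p' = p + v·dt = (1.0720, -1.6000, 2.2480)
v' = v + a·dt = (0.9540, -0.0200, 0.5920)
(τ − ω×Iω)/I = (-1.5333, -0.7300, -0.7500)
new body rate ω' = (-1.3227, 0.4416, -0.6600)
2q̇ = q⊗(0,ω) = (0.4242642, 0.4949749, -1.2020819, 0.4242642)
updated quaternion q' = (-0.6890, 0.0198, -0.0480, 0.7229)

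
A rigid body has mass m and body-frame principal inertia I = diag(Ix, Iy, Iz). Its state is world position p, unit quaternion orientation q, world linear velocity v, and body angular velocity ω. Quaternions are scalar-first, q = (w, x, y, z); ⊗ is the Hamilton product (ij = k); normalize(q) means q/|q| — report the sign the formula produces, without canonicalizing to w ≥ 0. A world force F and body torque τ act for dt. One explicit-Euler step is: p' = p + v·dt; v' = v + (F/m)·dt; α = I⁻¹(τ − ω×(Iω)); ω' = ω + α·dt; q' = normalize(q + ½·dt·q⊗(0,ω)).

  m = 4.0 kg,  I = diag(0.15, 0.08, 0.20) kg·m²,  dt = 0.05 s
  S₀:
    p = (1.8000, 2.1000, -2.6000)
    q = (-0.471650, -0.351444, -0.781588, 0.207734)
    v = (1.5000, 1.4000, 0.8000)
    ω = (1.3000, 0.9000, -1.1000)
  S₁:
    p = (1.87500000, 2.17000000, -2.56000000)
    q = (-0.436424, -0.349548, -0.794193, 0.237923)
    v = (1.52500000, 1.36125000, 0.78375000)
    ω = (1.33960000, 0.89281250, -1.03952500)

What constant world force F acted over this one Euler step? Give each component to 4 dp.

v₁ − v₀ = (0.02500000, -0.03875000, -0.01625000)
m·(v₁−v₀)/dt = (2.0000, -3.1000, -1.3000)

F = (2.0000, -3.1000, -1.3000)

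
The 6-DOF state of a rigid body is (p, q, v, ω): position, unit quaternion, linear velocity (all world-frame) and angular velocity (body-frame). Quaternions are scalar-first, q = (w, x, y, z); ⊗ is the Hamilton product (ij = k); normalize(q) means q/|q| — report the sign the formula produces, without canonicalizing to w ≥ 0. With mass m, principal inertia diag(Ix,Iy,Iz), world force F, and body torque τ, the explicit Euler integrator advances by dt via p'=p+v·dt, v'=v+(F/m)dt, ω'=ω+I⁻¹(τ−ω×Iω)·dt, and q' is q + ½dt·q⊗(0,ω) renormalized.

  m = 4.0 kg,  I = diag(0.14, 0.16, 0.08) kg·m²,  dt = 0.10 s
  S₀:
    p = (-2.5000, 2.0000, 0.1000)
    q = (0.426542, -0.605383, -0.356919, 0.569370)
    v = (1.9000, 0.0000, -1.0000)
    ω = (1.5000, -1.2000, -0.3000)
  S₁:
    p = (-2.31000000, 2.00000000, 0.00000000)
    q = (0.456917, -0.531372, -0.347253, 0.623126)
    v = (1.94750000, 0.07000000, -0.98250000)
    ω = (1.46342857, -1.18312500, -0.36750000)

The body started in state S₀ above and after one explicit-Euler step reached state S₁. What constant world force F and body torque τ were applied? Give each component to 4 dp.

ω₁ − ω₀ = (-0.03657143, 0.01687500, -0.06750000)
τ = I·(Δω/dt) + ω₀×(Iω₀) = (-0.0800, 0.0000, -0.0900)
Δv = v₁−v₀ = (0.04750000, 0.07000000, 0.01750000)
F = m·Δv/dt = (1.9000, 2.8000, 0.7000)

F = (1.9000, 2.8000, 0.7000)
τ = (-0.0800, 0.0000, -0.0900)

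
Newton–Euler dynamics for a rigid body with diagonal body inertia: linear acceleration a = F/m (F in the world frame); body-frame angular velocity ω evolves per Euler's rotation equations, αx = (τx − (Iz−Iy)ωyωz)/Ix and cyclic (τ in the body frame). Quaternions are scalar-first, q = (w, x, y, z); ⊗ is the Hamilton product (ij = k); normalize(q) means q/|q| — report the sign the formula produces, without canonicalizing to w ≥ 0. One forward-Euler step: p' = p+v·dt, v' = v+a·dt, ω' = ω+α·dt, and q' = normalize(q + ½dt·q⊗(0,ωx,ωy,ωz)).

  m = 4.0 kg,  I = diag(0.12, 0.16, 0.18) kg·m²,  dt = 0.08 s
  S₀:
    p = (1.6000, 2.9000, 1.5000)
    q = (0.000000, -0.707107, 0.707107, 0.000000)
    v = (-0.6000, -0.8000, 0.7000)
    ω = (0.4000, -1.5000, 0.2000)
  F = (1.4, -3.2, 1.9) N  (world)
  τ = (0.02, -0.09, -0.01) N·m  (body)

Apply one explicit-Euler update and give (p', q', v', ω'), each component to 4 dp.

p' = (1.5520, 2.8360, 1.5560)
q' = (0.0536, -0.7001, 0.7114, 0.0311)
v' = (-0.5720, -0.8640, 0.7380)
ω' = (0.4173, -1.5426, 0.2062)

a = F/m = (0.3500, -0.8000, 0.4750)
p' = p + v·dt = (1.5520, 2.8360, 1.5560)
v + (F/m)dt = (-0.5720, -0.8640, 0.7380)
α = I⁻¹(τ − ω×Iω) = (0.2167, -0.5325, 0.0778)
ω' = ω + α·dt = (0.4173, -1.5426, 0.2062)
Hamilton product q⊗(0,ω) = (1.3435033, 0.1414214, 0.1414214, 0.7778177)
q' = normalize(q + ½dt·q⊗(0,ω)) = (0.0536, -0.7001, 0.7114, 0.0311)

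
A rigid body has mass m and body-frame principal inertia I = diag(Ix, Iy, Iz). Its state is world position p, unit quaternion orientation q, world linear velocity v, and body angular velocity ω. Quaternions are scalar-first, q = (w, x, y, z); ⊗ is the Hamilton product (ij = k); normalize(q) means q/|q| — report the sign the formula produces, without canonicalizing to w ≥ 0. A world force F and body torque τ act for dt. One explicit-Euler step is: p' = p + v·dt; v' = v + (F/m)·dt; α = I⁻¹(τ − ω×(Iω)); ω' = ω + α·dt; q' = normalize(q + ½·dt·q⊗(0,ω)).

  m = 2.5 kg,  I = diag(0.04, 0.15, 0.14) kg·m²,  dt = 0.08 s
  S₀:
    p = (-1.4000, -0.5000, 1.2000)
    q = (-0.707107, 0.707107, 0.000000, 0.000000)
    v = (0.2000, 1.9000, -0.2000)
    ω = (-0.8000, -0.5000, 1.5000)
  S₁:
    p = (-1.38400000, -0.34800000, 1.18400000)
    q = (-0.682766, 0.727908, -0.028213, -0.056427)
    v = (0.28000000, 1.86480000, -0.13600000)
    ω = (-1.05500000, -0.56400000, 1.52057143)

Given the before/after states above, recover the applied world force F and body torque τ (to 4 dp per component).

F = (2.5000, -1.1000, 2.0000)
τ = (-0.1200, 0.0000, 0.0800)

ω₁ − ω₀ = (-0.25500000, -0.06400000, 0.02057143)
I·α + gyro = (-0.1200, 0.0000, 0.0800)
velocity change Δv = (0.08000000, -0.03520000, 0.06400000)
F = m·Δv/dt = (2.5000, -1.1000, 2.0000)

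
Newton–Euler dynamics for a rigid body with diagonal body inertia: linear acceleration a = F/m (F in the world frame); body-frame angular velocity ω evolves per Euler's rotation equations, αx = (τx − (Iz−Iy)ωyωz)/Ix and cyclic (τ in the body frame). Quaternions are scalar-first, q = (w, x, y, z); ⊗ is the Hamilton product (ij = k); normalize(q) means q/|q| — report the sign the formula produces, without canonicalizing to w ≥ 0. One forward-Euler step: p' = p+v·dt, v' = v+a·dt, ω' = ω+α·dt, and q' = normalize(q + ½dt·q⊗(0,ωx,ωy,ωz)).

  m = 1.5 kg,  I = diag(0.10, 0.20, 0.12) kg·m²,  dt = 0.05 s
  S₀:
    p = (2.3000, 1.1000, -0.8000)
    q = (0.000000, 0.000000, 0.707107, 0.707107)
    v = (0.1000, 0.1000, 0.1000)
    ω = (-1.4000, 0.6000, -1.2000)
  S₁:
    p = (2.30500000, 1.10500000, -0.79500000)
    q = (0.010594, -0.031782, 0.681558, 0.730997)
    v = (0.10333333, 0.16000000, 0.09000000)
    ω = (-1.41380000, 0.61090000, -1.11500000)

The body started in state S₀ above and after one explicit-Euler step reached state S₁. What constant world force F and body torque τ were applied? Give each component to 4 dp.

F = (0.1000, 1.8000, -0.3000)
τ = (0.0300, 0.0100, 0.1200)

rate change Δω = (-0.01380000, 0.01090000, 0.08500000)
ω₀×(Iω₀) = (0.0576, -0.0336, -0.0840)
applied torque τ = (0.0300, 0.0100, 0.1200)
Δv = v₁−v₀ = (0.00333333, 0.06000000, -0.01000000)
applied force F = (0.1000, 1.8000, -0.3000)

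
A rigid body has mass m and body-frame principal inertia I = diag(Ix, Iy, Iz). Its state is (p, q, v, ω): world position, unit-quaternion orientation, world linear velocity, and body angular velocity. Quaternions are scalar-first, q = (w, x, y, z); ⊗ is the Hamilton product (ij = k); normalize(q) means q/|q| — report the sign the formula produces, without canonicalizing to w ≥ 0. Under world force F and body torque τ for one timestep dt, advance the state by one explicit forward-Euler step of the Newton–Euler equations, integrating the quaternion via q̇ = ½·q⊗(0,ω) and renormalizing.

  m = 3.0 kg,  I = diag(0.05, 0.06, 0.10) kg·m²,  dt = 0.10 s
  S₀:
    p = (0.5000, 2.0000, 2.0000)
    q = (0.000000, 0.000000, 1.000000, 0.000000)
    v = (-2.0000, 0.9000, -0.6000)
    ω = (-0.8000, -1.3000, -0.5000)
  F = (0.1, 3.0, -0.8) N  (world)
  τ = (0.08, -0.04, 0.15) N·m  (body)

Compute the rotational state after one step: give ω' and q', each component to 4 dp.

angular accel α = (1.0800, -0.3333, 1.3960)
ω' = ω + α·dt = (-0.6920, -1.3333, -0.3604)
Hamilton product q⊗(0,ω) = (1.3000000, -0.5000000, 0.0000000, 0.8000000)
q + ½dt·q⊗(0,ω), renormalized = (0.0648, -0.0249, 0.9968, 0.0399)

ω' = (-0.6920, -1.3333, -0.3604)
q' = (0.0648, -0.0249, 0.9968, 0.0399)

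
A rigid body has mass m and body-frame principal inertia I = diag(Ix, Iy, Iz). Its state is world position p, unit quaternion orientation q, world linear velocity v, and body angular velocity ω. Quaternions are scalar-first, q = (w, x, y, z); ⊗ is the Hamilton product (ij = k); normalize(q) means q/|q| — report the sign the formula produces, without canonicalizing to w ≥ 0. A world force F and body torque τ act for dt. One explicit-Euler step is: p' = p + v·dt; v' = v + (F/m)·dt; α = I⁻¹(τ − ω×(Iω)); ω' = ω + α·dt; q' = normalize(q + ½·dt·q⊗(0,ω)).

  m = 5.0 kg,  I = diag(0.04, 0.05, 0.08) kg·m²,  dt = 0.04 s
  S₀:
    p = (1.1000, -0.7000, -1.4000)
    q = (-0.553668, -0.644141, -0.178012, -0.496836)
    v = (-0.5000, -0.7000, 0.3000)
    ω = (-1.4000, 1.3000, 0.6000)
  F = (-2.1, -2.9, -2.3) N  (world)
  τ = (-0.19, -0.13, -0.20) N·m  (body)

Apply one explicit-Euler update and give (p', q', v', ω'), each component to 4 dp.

p' = (1.0800, -0.7280, -1.3880)
q' = (-0.5607, -0.6174, -0.1706, -0.5248)
v' = (-0.5168, -0.7232, 0.2816)
ω' = (-1.6134, 1.1691, 0.5091)

new position p' = (1.0800, -0.7280, -1.3880)
v' = v + a·dt = (-0.5168, -0.7232, 0.2816)
gyro term ω×Iω = (0.0234, 0.0336, -0.0182)
(τ − ω×Iω)/I = (-5.3350, -3.2720, -2.2725)
new body rate ω' = (-1.6134, 1.1691, 0.5091)
q⊗(0,ω) = (-0.3722802, 1.3142148, 0.3622866, -1.4188009)
q' = normalize(q + ½dt·q⊗(0,ω)) = (-0.5607, -0.6174, -0.1706, -0.5248)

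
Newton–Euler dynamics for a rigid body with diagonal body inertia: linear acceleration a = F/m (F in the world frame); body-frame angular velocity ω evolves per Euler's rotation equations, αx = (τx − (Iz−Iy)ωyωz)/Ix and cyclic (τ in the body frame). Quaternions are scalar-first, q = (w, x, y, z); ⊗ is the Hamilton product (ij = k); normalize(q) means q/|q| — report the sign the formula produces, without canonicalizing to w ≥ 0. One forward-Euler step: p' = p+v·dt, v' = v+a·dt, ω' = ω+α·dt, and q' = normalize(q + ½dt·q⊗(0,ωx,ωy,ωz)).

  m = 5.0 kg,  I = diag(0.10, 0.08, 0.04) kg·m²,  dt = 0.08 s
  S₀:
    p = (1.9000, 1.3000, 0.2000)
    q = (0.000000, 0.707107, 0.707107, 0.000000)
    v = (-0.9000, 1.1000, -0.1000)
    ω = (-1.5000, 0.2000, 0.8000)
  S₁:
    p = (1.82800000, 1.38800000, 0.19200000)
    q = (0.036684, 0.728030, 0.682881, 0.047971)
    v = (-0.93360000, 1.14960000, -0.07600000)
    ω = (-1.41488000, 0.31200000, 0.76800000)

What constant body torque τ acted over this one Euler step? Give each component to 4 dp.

τ = (0.1000, 0.0400, -0.0100)

ω₁ − ω₀ = (0.08512000, 0.11200000, -0.03200000)
I·α + gyro = (0.1000, 0.0400, -0.0100)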